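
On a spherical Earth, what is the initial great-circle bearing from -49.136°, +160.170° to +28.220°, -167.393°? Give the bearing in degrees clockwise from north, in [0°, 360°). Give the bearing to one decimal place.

Δλ = -167.393 − 160.170 = -327.563°; wrapped into (−180°, 180°]: 32.437°.
θ = atan2( sin Δλ · cos φ₂ , cos φ₁ · sin φ₂ − sin φ₁ · cos φ₂ · cos Δλ )
  = atan2(0.47262, 0.87178) = 28.463° → normalised to [0°, 360°): 28.463°.

28.5°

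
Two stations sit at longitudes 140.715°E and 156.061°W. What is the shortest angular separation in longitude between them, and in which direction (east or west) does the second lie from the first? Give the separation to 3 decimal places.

Raw difference: -156.061 − 140.715 = -296.776°.
Normalise into (−180°, 180°]: -296.776° + 360° = 63.224°.
Positive ⇒ the second point lies to the east; separation 63.224°.

63.224° east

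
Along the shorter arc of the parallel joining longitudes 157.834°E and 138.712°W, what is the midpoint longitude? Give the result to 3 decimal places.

Signed shortest Δλ from +157.834° to -138.712° is +63.454°.
Midpoint longitude = +157.834° + (+63.454°)/2 = +157.834° + 31.727° = +189.561°.
Normalise into (−180°, 180°]: -170.439°.
(The naïve average (+157.834 + -138.712)/2 = 9.561° is on the wrong side of the globe.)

170.439°W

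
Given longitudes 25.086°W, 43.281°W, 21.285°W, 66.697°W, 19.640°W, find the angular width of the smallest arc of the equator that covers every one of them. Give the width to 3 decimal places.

47.057°

Sort the longitudes: -66.697°, -43.281°, -25.086°, -21.285°, -19.640°.
Eastward gaps between consecutive values (wrapping around): 23.416°, 18.195°, 3.801°, 1.645°, 312.943°.
Largest gap = 312.943° ⇒ minimal covering band is its complement: 360° − 312.943° = 47.057°.
Band runs from -66.697° eastward to -19.640°.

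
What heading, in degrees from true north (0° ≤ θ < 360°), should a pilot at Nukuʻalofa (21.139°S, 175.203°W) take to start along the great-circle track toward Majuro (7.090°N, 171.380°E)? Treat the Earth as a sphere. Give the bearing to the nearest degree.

Δλ = 171.380 − -175.203 = 346.583°; wrapped into (−180°, 180°]: -13.417°.
θ = atan2( sin Δλ · cos φ₂ , cos φ₁ · sin φ₂ − sin φ₁ · cos φ₂ · cos Δλ )
  = atan2(-0.23026, 0.46323) = -26.431° → normalised to [0°, 360°): 333.569°.

334°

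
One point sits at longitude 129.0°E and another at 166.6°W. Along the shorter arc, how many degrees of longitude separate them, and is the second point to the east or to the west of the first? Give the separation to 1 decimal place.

Raw difference: -166.6 − 129.0 = -295.6°.
Normalise into (−180°, 180°]: -295.6° + 360° = 64.4°.
Positive ⇒ the second point lies to the east; separation 64.4°.

64.4° east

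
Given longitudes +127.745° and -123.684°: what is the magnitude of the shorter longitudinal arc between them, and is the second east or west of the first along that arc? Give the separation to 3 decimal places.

108.571° east

Raw difference: -123.684 − 127.745 = -251.429°.
Normalise into (−180°, 180°]: -251.429° + 360° = 108.571°.
Positive ⇒ the second point lies to the east; separation 108.571°.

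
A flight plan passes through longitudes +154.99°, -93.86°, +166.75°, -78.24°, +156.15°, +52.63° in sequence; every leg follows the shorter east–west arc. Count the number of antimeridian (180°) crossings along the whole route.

Leg 1: +154.99° → -93.86°, shortest Δλ = 111.15° (east) — crosses 180°.
Leg 2: -93.86° → +166.75°, shortest Δλ = -99.39° (west) — crosses 180°.
Leg 3: +166.75° → -78.24°, shortest Δλ = 115.01° (east) — crosses 180°.
Leg 4: -78.24° → +156.15°, shortest Δλ = -125.61° (west) — crosses 180°.
Leg 5: +156.15° → +52.63°, shortest Δλ = -103.52° (west) — does not cross 180°.
Total crossings: 4.

4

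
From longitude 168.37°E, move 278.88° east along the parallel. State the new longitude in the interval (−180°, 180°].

Start at +168.37°; shift +278.88° → +447.25°.
+447.25° lies outside (−180°, 180°]; subtract 360° → +87.25°.

87.25°E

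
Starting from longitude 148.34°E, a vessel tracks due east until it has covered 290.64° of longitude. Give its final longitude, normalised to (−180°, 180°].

Start at +148.34°; shift +290.64° → +438.98°.
+438.98° lies outside (−180°, 180°]; subtract 360° → +78.98°.

78.98°E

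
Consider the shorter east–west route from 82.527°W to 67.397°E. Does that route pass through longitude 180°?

Signed shortest Δλ = ((67.397 − -82.527 + 180) mod 360) − 180 = 149.924°.
Going east by 149.924° from -82.527° reaches +67.397° without touching 180°.

No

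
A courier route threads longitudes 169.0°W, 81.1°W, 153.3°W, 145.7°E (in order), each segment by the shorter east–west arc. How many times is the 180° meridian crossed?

Leg 1: -169.0° → -81.1°, shortest Δλ = 87.9° (east) — does not cross 180°.
Leg 2: -81.1° → -153.3°, shortest Δλ = -72.2° (west) — does not cross 180°.
Leg 3: -153.3° → +145.7°, shortest Δλ = -61.0° (west) — crosses 180°.
Total crossings: 1.

1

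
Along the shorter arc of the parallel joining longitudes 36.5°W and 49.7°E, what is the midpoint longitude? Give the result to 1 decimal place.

6.6°E

Signed shortest Δλ from -36.5° to +49.7° is +86.2°.
Midpoint longitude = -36.5° + (+86.2°)/2 = -36.5° + 43.1° = +6.6°.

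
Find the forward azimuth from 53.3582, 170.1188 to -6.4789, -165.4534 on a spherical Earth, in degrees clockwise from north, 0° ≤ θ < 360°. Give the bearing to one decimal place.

Δλ = -165.4534 − 170.1188 = -335.5722°; wrapped into (−180°, 180°]: 24.4278°.
θ = atan2( sin Δλ · cos φ₂ , cos φ₁ · sin φ₂ − sin φ₁ · cos φ₂ · cos Δλ )
  = atan2(0.41091, -0.79323) = 152.615° → normalised to [0°, 360°): 152.615°.

152.6°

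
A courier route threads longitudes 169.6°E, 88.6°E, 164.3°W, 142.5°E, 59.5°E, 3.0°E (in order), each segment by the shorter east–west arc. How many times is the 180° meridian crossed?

Leg 1: +169.6° → +88.6°, shortest Δλ = -81.0° (west) — does not cross 180°.
Leg 2: +88.6° → -164.3°, shortest Δλ = 107.1° (east) — crosses 180°.
Leg 3: -164.3° → +142.5°, shortest Δλ = -53.2° (west) — crosses 180°.
Leg 4: +142.5° → +59.5°, shortest Δλ = -83.0° (west) — does not cross 180°.
Leg 5: +59.5° → +3.0°, shortest Δλ = -56.5° (west) — does not cross 180°.
Total crossings: 2.

2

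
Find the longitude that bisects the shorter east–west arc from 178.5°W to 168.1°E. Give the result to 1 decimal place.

174.8°E

Signed shortest Δλ from -178.5° to +168.1° is -13.4°.
Midpoint longitude = -178.5° + (-13.4°)/2 = -178.5° − 6.7° = -185.2°.
Normalise into (−180°, 180°]: +174.8°.
(The naïve average (-178.5 + +168.1)/2 = -5.2° is on the wrong side of the globe.)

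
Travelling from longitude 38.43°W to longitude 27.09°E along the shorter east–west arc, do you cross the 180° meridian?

No

Signed shortest Δλ = ((27.09 − -38.43 + 180) mod 360) − 180 = 65.52°.
Going east by 65.52° from -38.43° reaches +27.09° without touching 180°.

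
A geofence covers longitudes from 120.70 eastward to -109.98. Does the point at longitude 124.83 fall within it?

Yes

Band width going east from +120.70° to -109.98°: ((-109.98 − 120.70) mod 360) = 129.32°.
Offset of +124.83° east of the west edge: ((124.83 − 120.70) mod 360) = 4.13°.
4.13° ≤ 129.32° ⇒ inside.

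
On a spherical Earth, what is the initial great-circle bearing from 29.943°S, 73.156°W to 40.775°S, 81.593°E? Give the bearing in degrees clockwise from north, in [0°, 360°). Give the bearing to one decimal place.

Δλ = 81.593 − -73.156 = 154.749°.
θ = atan2( sin Δλ · cos φ₂ , cos φ₁ · sin φ₂ − sin φ₁ · cos φ₂ · cos Δλ )
  = atan2(0.32304, -0.90779) = 160.411° → normalised to [0°, 360°): 160.411°.

160.4°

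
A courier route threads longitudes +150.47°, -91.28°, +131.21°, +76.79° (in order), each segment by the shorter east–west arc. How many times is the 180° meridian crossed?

2

Leg 1: +150.47° → -91.28°, shortest Δλ = 118.25° (east) — crosses 180°.
Leg 2: -91.28° → +131.21°, shortest Δλ = -137.51° (west) — crosses 180°.
Leg 3: +131.21° → +76.79°, shortest Δλ = -54.42° (west) — does not cross 180°.
Total crossings: 2.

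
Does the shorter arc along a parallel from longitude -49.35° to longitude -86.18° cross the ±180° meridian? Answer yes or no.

Signed shortest Δλ = ((-86.18 − -49.35 + 180) mod 360) − 180 = -36.83°.
Going west by 36.83° from -49.35° reaches -86.18° without touching 180°.

No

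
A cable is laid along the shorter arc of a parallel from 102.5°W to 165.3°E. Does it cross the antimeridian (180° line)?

Naïve |165.3 − -102.5| = 267.8° > 180°, so the shorter arc goes the other way round — across 180°.
Signed shortest Δλ = ((165.3 − -102.5 + 180) mod 360) − 180 = -92.2°.
Going west by 92.2° from -102.5° passes through 180° before reaching +165.3°.

Yes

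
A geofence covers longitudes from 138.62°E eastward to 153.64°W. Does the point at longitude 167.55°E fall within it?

Yes

Band width going east from +138.62° to -153.64°: ((-153.64 − 138.62) mod 360) = 67.74°.
Offset of +167.55° east of the west edge: ((167.55 − 138.62) mod 360) = 28.93°.
28.93° ≤ 67.74° ⇒ inside.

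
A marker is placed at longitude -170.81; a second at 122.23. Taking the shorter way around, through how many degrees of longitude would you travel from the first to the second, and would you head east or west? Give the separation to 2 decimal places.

Raw difference: 122.23 − -170.81 = 293.04°.
Normalise into (−180°, 180°]: 293.04° − 360° = -66.96°.
Negative ⇒ the second point lies to the west; separation 66.96°.

66.96° west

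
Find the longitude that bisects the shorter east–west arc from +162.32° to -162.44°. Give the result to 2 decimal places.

Signed shortest Δλ from +162.32° to -162.44° is +35.24°.
Midpoint longitude = +162.32° + (+35.24°)/2 = +162.32° + 17.62° = +179.94°.
(The naïve average (+162.32 + -162.44)/2 = -0.06° is on the wrong side of the globe.)

+179.94°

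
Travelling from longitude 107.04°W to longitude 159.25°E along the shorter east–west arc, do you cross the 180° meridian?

Naïve |159.25 − -107.04| = 266.29° > 180°, so the shorter arc goes the other way round — across 180°.
Signed shortest Δλ = ((159.25 − -107.04 + 180) mod 360) − 180 = -93.71°.
Going west by 93.71° from -107.04° passes through 180° before reaching +159.25°.

Yes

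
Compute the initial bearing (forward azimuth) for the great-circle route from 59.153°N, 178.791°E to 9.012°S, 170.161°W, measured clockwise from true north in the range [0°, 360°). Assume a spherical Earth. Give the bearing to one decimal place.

168.3°

Δλ = -170.161 − 178.791 = -348.952°; wrapped into (−180°, 180°]: 11.048°.
θ = atan2( sin Δλ · cos φ₂ , cos φ₁ · sin φ₂ − sin φ₁ · cos φ₂ · cos Δλ )
  = atan2(0.18927, -0.91254) = 168.283° → normalised to [0°, 360°): 168.283°.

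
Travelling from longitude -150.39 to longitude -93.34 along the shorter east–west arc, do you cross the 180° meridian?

No

Signed shortest Δλ = ((-93.34 − -150.39 + 180) mod 360) − 180 = 57.05°.
Going east by 57.05° from -150.39° reaches -93.34° without touching 180°.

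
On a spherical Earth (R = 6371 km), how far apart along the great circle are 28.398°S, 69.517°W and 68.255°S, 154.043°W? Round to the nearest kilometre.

6870 km

Δλ = -154.043 − -69.517 = -84.526°.
Δφ = -68.255 − -28.398 = -39.857°.
a = sin²(Δφ/2) + cos φ₁ · cos φ₂ · sin²(Δλ/2) = 0.263580.
c = 2·atan2(√a, √(1−a)) = 1.07829 rad → d = 6371·c ≈ 6869.76 km.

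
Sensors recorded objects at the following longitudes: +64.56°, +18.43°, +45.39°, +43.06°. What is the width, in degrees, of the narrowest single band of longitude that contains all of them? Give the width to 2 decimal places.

Sort the longitudes: +18.43°, +43.06°, +45.39°, +64.56°.
Eastward gaps between consecutive values (wrapping around): 24.63°, 2.33°, 19.17°, 313.87°.
Largest gap = 313.87° ⇒ minimal covering band is its complement: 360° − 313.87° = 46.13°.
Band runs from +18.43° eastward to +64.56°.

46.13°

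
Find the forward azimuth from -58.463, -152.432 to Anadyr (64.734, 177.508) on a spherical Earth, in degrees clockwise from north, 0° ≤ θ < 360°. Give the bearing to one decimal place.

344.8°

Δλ = 177.508 − -152.432 = 329.940°; wrapped into (−180°, 180°]: -30.060°.
θ = atan2( sin Δλ · cos φ₂ , cos φ₁ · sin φ₂ − sin φ₁ · cos φ₂ · cos Δλ )
  = atan2(-0.21380, 0.78786) = -15.182° → normalised to [0°, 360°): 344.818°.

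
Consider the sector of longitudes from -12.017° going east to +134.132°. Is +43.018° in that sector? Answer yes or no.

Band width going east from -12.017° to +134.132°: ((134.132 − -12.017) mod 360) = 146.149°.
Offset of +43.018° east of the west edge: ((43.018 − -12.017) mod 360) = 55.035°.
55.035° ≤ 146.149° ⇒ inside.

Yes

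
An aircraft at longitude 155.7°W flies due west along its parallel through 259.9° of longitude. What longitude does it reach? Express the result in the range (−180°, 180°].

55.6°W

Start at -155.7°; shift −259.9° → -415.6°.
-415.6° lies outside (−180°, 180°]; add 360° → -55.6°.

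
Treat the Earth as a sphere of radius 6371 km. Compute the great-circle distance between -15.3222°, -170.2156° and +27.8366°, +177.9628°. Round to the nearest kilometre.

4965 km

Δλ = 177.9628 − -170.2156 = 348.1784°; wrapped into (−180°, 180°]: -11.8216°.
Δφ = 27.8366 − -15.3222 = 43.1588°.
a = sin²(Δφ/2) + cos φ₁ · cos φ₂ · sin²(Δλ/2) = 0.144314.
c = 2·atan2(√a, √(1−a)) = 0.77935 rad → d = 6371·c ≈ 4965.23 km.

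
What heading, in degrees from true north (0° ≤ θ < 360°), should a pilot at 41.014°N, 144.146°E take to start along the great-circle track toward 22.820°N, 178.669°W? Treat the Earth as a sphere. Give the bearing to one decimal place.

Δλ = -178.669 − 144.146 = -322.815°; wrapped into (−180°, 180°]: 37.185°.
θ = atan2( sin Δλ · cos φ₂ , cos φ₁ · sin φ₂ − sin φ₁ · cos φ₂ · cos Δλ )
  = atan2(0.55708, -0.18926) = 108.764° → normalised to [0°, 360°): 108.764°.

108.8°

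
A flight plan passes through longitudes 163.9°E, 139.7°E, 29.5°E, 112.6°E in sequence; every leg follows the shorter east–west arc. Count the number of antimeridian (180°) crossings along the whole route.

0

Leg 1: +163.9° → +139.7°, shortest Δλ = -24.2° (west) — does not cross 180°.
Leg 2: +139.7° → +29.5°, shortest Δλ = -110.2° (west) — does not cross 180°.
Leg 3: +29.5° → +112.6°, shortest Δλ = 83.1° (east) — does not cross 180°.
Total crossings: 0.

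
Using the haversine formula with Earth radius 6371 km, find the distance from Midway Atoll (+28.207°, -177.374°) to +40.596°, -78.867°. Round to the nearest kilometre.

8669 km

Δλ = -78.867 − -177.374 = 98.507°.
Δφ = 40.596 − 28.207 = 12.389°.
a = sin²(Δφ/2) + cos φ₁ · cos φ₂ · sin²(Δλ/2) = 0.395709.
c = 2·atan2(√a, √(1−a)) = 1.36067 rad → d = 6371·c ≈ 8668.84 km.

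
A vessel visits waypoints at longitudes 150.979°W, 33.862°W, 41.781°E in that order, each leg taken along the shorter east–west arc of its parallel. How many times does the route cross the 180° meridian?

0

Leg 1: -150.979° → -33.862°, shortest Δλ = 117.117° (east) — does not cross 180°.
Leg 2: -33.862° → +41.781°, shortest Δλ = 75.643° (east) — does not cross 180°.
Total crossings: 0.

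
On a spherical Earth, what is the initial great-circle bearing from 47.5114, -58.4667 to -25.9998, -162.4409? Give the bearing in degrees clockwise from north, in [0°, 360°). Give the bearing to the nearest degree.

Δλ = -162.4409 − -58.4667 = -103.9742°.
θ = atan2( sin Δλ · cos φ₂ , cos φ₁ · sin φ₂ − sin φ₁ · cos φ₂ · cos Δλ )
  = atan2(-0.87220, -0.13604) = -98.865° → normalised to [0°, 360°): 261.135°.

261°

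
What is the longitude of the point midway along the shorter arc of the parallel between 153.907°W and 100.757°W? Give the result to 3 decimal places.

127.332°W

Signed shortest Δλ from -153.907° to -100.757° is +53.150°.
Midpoint longitude = -153.907° + (+53.150°)/2 = -153.907° + 26.575° = -127.332°.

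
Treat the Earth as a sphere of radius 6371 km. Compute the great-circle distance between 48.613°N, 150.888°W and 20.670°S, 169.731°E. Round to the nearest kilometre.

8638 km

Δλ = 169.731 − -150.888 = 320.619°; wrapped into (−180°, 180°]: -39.381°.
Δφ = -20.670 − 48.613 = -69.283°.
a = sin²(Δφ/2) + cos φ₁ · cos φ₂ · sin²(Δλ/2) = 0.393350.
c = 2·atan2(√a, √(1−a)) = 1.35585 rad → d = 6371·c ≈ 8638.09 km.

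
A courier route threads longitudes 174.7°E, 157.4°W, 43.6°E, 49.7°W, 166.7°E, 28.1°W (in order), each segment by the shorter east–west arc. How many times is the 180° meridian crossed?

Leg 1: +174.7° → -157.4°, shortest Δλ = 27.9° (east) — crosses 180°.
Leg 2: -157.4° → +43.6°, shortest Δλ = -159.0° (west) — crosses 180°.
Leg 3: +43.6° → -49.7°, shortest Δλ = -93.3° (west) — does not cross 180°.
Leg 4: -49.7° → +166.7°, shortest Δλ = -143.6° (west) — crosses 180°.
Leg 5: +166.7° → -28.1°, shortest Δλ = 165.2° (east) — crosses 180°.
Total crossings: 4.

4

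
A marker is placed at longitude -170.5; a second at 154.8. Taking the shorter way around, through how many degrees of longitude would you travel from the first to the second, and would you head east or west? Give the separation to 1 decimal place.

34.7° west

Raw difference: 154.8 − -170.5 = 325.3°.
Normalise into (−180°, 180°]: 325.3° − 360° = -34.7°.
Negative ⇒ the second point lies to the west; separation 34.7°.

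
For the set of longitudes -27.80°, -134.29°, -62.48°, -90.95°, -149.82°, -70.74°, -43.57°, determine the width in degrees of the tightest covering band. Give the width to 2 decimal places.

Sort the longitudes: -149.82°, -134.29°, -90.95°, -70.74°, -62.48°, -43.57°, -27.80°.
Eastward gaps between consecutive values (wrapping around): 15.53°, 43.34°, 20.21°, 8.26°, 18.91°, 15.77°, 237.98°.
Largest gap = 237.98° ⇒ minimal covering band is its complement: 360° − 237.98° = 122.02°.
Band runs from -149.82° eastward to -27.80°.

122.02°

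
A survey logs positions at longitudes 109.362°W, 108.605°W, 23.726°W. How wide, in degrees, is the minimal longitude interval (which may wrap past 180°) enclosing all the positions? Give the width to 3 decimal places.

Sort the longitudes: -109.362°, -108.605°, -23.726°.
Eastward gaps between consecutive values (wrapping around): 0.757°, 84.879°, 274.364°.
Largest gap = 274.364° ⇒ minimal covering band is its complement: 360° − 274.364° = 85.636°.
Band runs from -109.362° eastward to -23.726°.

85.636°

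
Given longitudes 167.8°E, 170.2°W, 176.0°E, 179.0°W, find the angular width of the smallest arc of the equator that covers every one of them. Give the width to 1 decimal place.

22.0°

Sort the longitudes: -179.0°, -170.2°, +167.8°, +176.0°.
Eastward gaps between consecutive values (wrapping around): 8.8°, 338.0°, 8.2°, 5.0°.
Largest gap = 338.0° ⇒ minimal covering band is its complement: 360° − 338.0° = 22.0°.
Band runs from +167.8° eastward to -170.2°, crossing the antimeridian.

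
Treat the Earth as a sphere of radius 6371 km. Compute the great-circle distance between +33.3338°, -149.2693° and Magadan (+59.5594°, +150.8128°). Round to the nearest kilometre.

Δλ = 150.8128 − -149.2693 = 300.0821°; wrapped into (−180°, 180°]: -59.9179°.
Δφ = 59.5594 − 33.3338 = 26.2256°.
a = sin²(Δφ/2) + cos φ₁ · cos φ₂ · sin²(Δλ/2) = 0.157030.
c = 2·atan2(√a, √(1−a)) = 0.81490 rad → d = 6371·c ≈ 5191.74 km.

5192 km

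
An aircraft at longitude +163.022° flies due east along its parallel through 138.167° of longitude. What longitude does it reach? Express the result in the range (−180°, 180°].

Start at +163.022°; shift +138.167° → +301.189°.
+301.189° lies outside (−180°, 180°]; subtract 360° → -58.811°.

-58.811°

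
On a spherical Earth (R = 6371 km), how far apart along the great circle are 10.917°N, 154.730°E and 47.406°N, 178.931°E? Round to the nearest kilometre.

Δλ = 178.931 − 154.730 = 24.201°.
Δφ = 47.406 − 10.917 = 36.489°.
a = sin²(Δφ/2) + cos φ₁ · cos φ₂ · sin²(Δλ/2) = 0.127217.
c = 2·atan2(√a, √(1−a)) = 0.72941 rad → d = 6371·c ≈ 4647.09 km.

4647 km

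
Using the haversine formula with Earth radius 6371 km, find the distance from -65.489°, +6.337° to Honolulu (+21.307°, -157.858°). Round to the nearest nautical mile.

Δλ = -157.858 − 6.337 = -164.195°.
Δφ = 21.307 − -65.489 = 86.796°.
a = sin²(Δφ/2) + cos φ₁ · cos φ₂ · sin²(Δλ/2) = 0.851259.
c = 2·atan2(√a, √(1−a)) = 2.34972 rad → d = 6371·c ≈ 14970.10 km ≈ 8083.21 nmi.

8083 nmi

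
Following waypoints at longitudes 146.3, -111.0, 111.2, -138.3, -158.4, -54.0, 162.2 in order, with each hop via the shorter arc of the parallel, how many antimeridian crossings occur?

4

Leg 1: +146.3° → -111.0°, shortest Δλ = 102.7° (east) — crosses 180°.
Leg 2: -111.0° → +111.2°, shortest Δλ = -137.8° (west) — crosses 180°.
Leg 3: +111.2° → -138.3°, shortest Δλ = 110.5° (east) — crosses 180°.
Leg 4: -138.3° → -158.4°, shortest Δλ = -20.1° (west) — does not cross 180°.
Leg 5: -158.4° → -54.0°, shortest Δλ = 104.4° (east) — does not cross 180°.
Leg 6: -54.0° → +162.2°, shortest Δλ = -143.8° (west) — crosses 180°.
Total crossings: 4.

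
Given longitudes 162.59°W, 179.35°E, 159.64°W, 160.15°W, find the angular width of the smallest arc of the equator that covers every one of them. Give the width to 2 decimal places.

21.01°

Sort the longitudes: -162.59°, -160.15°, -159.64°, +179.35°.
Eastward gaps between consecutive values (wrapping around): 2.44°, 0.51°, 338.99°, 18.06°.
Largest gap = 338.99° ⇒ minimal covering band is its complement: 360° − 338.99° = 21.01°.
Band runs from +179.35° eastward to -159.64°, crossing the antimeridian.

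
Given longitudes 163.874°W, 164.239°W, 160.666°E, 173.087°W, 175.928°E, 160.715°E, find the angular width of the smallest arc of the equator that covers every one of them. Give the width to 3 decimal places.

Sort the longitudes: -173.087°, -164.239°, -163.874°, +160.666°, +160.715°, +175.928°.
Eastward gaps between consecutive values (wrapping around): 8.848°, 0.365°, 324.540°, 0.049°, 15.213°, 10.985°.
Largest gap = 324.540° ⇒ minimal covering band is its complement: 360° − 324.540° = 35.460°.
Band runs from +160.666° eastward to -163.874°, crossing the antimeridian.

35.460°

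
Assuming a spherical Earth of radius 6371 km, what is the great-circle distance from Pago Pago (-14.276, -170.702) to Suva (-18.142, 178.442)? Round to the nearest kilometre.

1236 km

Δλ = 178.442 − -170.702 = 349.144°; wrapped into (−180°, 180°]: -10.856°.
Δφ = -18.142 − -14.276 = -3.866°.
a = sin²(Δφ/2) + cos φ₁ · cos φ₂ · sin²(Δλ/2) = 0.009379.
c = 2·atan2(√a, √(1−a)) = 0.19399 rad → d = 6371·c ≈ 1235.91 km.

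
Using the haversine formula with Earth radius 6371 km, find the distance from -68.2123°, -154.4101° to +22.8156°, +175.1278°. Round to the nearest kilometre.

10423 km

Δλ = 175.1278 − -154.4101 = 329.5379°; wrapped into (−180°, 180°]: -30.4621°.
Δφ = 22.8156 − -68.2123 = 91.0279°.
a = sin²(Δφ/2) + cos φ₁ · cos φ₂ · sin²(Δλ/2) = 0.532582.
c = 2·atan2(√a, √(1−a)) = 1.63601 rad → d = 6371·c ≈ 10423.00 km.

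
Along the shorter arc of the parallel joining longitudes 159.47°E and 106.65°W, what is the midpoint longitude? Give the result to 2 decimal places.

Signed shortest Δλ from +159.47° to -106.65° is +93.88°.
Midpoint longitude = +159.47° + (+93.88°)/2 = +159.47° + 46.94° = +206.41°.
Normalise into (−180°, 180°]: -153.59°.
(The naïve average (+159.47 + -106.65)/2 = 26.41° is on the wrong side of the globe.)

153.59°W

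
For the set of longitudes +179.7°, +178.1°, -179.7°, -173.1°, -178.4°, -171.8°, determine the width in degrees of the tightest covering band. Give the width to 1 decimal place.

Sort the longitudes: -179.7°, -178.4°, -173.1°, -171.8°, +178.1°, +179.7°.
Eastward gaps between consecutive values (wrapping around): 1.3°, 5.3°, 1.3°, 349.9°, 1.6°, 0.6°.
Largest gap = 349.9° ⇒ minimal covering band is its complement: 360° − 349.9° = 10.1°.
Band runs from +178.1° eastward to -171.8°, crossing the antimeridian.

10.1°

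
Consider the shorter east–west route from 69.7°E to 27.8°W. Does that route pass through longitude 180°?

Signed shortest Δλ = ((-27.8 − 69.7 + 180) mod 360) − 180 = -97.5°.
Going west by 97.5° from +69.7° reaches -27.8° without touching 180°.

No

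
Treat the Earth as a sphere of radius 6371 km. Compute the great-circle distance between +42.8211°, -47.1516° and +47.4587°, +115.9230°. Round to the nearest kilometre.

9840 km

Δλ = 115.9230 − -47.1516 = 163.0746°.
Δφ = 47.4587 − 42.8211 = 4.6376°.
a = sin²(Δφ/2) + cos φ₁ · cos φ₂ · sin²(Δλ/2) = 0.486818.
c = 2·atan2(√a, √(1−a)) = 1.54443 rad → d = 6371·c ≈ 9839.56 km.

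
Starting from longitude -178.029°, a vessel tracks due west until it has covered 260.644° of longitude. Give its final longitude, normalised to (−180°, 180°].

-78.673°

Start at -178.029°; shift −260.644° → -438.673°.
-438.673° lies outside (−180°, 180°]; add 360° → -78.673°.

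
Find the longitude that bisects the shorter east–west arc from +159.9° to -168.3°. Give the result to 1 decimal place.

Signed shortest Δλ from +159.9° to -168.3° is +31.8°.
Midpoint longitude = +159.9° + (+31.8°)/2 = +159.9° + 15.9° = +175.8°.
(The naïve average (+159.9 + -168.3)/2 = -4.2° is on the wrong side of the globe.)

+175.8°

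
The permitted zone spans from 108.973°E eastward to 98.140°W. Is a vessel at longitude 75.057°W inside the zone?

No

Band width going east from +108.973° to -98.140°: ((-98.140 − 108.973) mod 360) = 152.887°.
Offset of -75.057° east of the west edge: ((-75.057 − 108.973) mod 360) = 175.970°.
175.970° > 152.887° ⇒ outside.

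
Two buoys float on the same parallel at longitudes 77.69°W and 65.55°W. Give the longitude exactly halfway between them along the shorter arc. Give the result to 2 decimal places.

71.62°W

Signed shortest Δλ from -77.69° to -65.55° is +12.14°.
Midpoint longitude = -77.69° + (+12.14°)/2 = -77.69° + 6.07° = -71.62°.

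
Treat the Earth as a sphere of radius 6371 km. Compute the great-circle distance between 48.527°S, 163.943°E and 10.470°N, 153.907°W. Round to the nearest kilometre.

Δλ = -153.907 − 163.943 = -317.850°; wrapped into (−180°, 180°]: 42.150°.
Δφ = 10.470 − -48.527 = 58.997°.
a = sin²(Δφ/2) + cos φ₁ · cos φ₂ · sin²(Δλ/2) = 0.326667.
c = 2·atan2(√a, √(1−a)) = 1.21678 rad → d = 6371·c ≈ 7752.12 km.

7752 km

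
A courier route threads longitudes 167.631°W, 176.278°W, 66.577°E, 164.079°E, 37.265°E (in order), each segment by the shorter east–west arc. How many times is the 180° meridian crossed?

Leg 1: -167.631° → -176.278°, shortest Δλ = -8.647° (west) — does not cross 180°.
Leg 2: -176.278° → +66.577°, shortest Δλ = -117.145° (west) — crosses 180°.
Leg 3: +66.577° → +164.079°, shortest Δλ = 97.502° (east) — does not cross 180°.
Leg 4: +164.079° → +37.265°, shortest Δλ = -126.814° (west) — does not cross 180°.
Total crossings: 1.

1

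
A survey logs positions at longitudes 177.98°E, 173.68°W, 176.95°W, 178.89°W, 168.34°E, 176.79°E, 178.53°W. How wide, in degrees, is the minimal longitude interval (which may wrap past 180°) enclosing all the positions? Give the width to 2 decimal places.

Sort the longitudes: -178.89°, -178.53°, -176.95°, -173.68°, +168.34°, +176.79°, +177.98°.
Eastward gaps between consecutive values (wrapping around): 0.36°, 1.58°, 3.27°, 342.02°, 8.45°, 1.19°, 3.13°.
Largest gap = 342.02° ⇒ minimal covering band is its complement: 360° − 342.02° = 17.98°.
Band runs from +168.34° eastward to -173.68°, crossing the antimeridian.

17.98°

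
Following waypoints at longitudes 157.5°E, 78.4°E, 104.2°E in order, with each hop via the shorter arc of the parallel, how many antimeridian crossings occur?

0

Leg 1: +157.5° → +78.4°, shortest Δλ = -79.1° (west) — does not cross 180°.
Leg 2: +78.4° → +104.2°, shortest Δλ = 25.8° (east) — does not cross 180°.
Total crossings: 0.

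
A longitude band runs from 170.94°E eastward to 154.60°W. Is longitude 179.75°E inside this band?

Yes

Band width going east from +170.94° to -154.60°: ((-154.60 − 170.94) mod 360) = 34.46°.
Offset of +179.75° east of the west edge: ((179.75 − 170.94) mod 360) = 8.81°.
8.81° ≤ 34.46° ⇒ inside.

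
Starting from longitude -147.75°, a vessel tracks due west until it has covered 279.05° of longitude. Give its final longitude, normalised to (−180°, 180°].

-66.80°

Start at -147.75°; shift −279.05° → -426.80°.
-426.80° lies outside (−180°, 180°]; add 360° → -66.80°.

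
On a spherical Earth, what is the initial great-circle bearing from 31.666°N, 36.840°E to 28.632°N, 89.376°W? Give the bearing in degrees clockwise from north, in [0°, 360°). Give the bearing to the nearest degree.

Δλ = -89.376 − 36.840 = -126.216°.
θ = atan2( sin Δλ · cos φ₂ , cos φ₁ · sin φ₂ − sin φ₁ · cos φ₂ · cos Δλ )
  = atan2(-0.70814, 0.68008) = -46.158° → normalised to [0°, 360°): 313.842°.

314°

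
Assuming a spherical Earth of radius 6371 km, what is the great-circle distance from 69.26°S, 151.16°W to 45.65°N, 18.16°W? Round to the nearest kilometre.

Δλ = -18.16 − -151.16 = 133.00°.
Δφ = 45.65 − -69.26 = 114.91°.
a = sin²(Δφ/2) + cos φ₁ · cos φ₂ · sin²(Δλ/2) = 0.918786.
c = 2·atan2(√a, √(1−a)) = 2.56362 rad → d = 6371·c ≈ 16332.82 km.

16333 km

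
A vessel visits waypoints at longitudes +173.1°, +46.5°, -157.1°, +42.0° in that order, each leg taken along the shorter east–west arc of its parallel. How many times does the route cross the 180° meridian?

2

Leg 1: +173.1° → +46.5°, shortest Δλ = -126.6° (west) — does not cross 180°.
Leg 2: +46.5° → -157.1°, shortest Δλ = 156.4° (east) — crosses 180°.
Leg 3: -157.1° → +42.0°, shortest Δλ = -160.9° (west) — crosses 180°.
Total crossings: 2.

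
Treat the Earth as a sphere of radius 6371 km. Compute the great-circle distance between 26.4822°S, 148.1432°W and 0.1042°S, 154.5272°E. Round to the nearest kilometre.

Δλ = 154.5272 − -148.1432 = 302.6704°; wrapped into (−180°, 180°]: -57.3296°.
Δφ = -0.1042 − -26.4822 = 26.3780°.
a = sin²(Δφ/2) + cos φ₁ · cos φ₂ · sin²(Δλ/2) = 0.258012.
c = 2·atan2(√a, √(1−a)) = 1.06560 rad → d = 6371·c ≈ 6788.97 km.

6789 km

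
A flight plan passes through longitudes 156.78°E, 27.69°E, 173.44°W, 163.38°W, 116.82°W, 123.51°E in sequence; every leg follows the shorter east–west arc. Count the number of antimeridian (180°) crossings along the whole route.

2

Leg 1: +156.78° → +27.69°, shortest Δλ = -129.09° (west) — does not cross 180°.
Leg 2: +27.69° → -173.44°, shortest Δλ = 158.87° (east) — crosses 180°.
Leg 3: -173.44° → -163.38°, shortest Δλ = 10.06° (east) — does not cross 180°.
Leg 4: -163.38° → -116.82°, shortest Δλ = 46.56° (east) — does not cross 180°.
Leg 5: -116.82° → +123.51°, shortest Δλ = -119.67° (west) — crosses 180°.
Total crossings: 2.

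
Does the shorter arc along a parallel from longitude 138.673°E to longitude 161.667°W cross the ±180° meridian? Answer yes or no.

Naïve |-161.667 − 138.673| = 300.34° > 180°, so the shorter arc goes the other way round — across 180°.
Signed shortest Δλ = ((-161.667 − 138.673 + 180) mod 360) − 180 = 59.66°.
Going east by 59.66° from +138.673° passes through 180° before reaching -161.667°.

Yes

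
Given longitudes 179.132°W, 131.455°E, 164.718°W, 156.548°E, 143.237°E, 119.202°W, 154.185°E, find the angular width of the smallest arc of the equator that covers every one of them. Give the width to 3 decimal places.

109.343°

Sort the longitudes: -179.132°, -164.718°, -119.202°, +131.455°, +143.237°, +154.185°, +156.548°.
Eastward gaps between consecutive values (wrapping around): 14.414°, 45.516°, 250.657°, 11.782°, 10.948°, 2.363°, 24.320°.
Largest gap = 250.657° ⇒ minimal covering band is its complement: 360° − 250.657° = 109.343°.
Band runs from +131.455° eastward to -119.202°, crossing the antimeridian.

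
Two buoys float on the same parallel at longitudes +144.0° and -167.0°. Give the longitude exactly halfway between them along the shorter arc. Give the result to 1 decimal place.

+168.5°

Signed shortest Δλ from +144.0° to -167.0° is +49.0°.
Midpoint longitude = +144.0° + (+49.0°)/2 = +144.0° + 24.5° = +168.5°.
(The naïve average (+144.0 + -167.0)/2 = -11.5° is on the wrong side of the globe.)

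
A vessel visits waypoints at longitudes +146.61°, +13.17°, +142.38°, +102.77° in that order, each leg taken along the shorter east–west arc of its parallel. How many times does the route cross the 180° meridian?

0

Leg 1: +146.61° → +13.17°, shortest Δλ = -133.44° (west) — does not cross 180°.
Leg 2: +13.17° → +142.38°, shortest Δλ = 129.21° (east) — does not cross 180°.
Leg 3: +142.38° → +102.77°, shortest Δλ = -39.61° (west) — does not cross 180°.
Total crossings: 0.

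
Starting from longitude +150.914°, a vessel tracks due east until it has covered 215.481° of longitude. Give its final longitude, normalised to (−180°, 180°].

Start at +150.914°; shift +215.481° → +366.395°.
+366.395° lies outside (−180°, 180°]; subtract 360° → +6.395°.

+6.395°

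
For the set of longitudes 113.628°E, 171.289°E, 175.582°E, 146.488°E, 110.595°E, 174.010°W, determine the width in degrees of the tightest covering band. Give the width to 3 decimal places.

Sort the longitudes: -174.010°, +110.595°, +113.628°, +146.488°, +171.289°, +175.582°.
Eastward gaps between consecutive values (wrapping around): 284.605°, 3.033°, 32.860°, 24.801°, 4.293°, 10.408°.
Largest gap = 284.605° ⇒ minimal covering band is its complement: 360° − 284.605° = 75.395°.
Band runs from +110.595° eastward to -174.010°, crossing the antimeridian.

75.395°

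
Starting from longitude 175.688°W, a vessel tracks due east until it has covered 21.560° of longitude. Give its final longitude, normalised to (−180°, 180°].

154.128°W

Start at -175.688°; shift +21.560° → -154.128°.
-154.128° already lies in (−180°, 180°].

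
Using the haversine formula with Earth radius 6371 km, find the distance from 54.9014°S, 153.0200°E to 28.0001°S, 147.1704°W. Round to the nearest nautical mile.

Δλ = -147.1704 − 153.0200 = -300.1904°; wrapped into (−180°, 180°]: 59.8096°.
Δφ = -28.0001 − -54.9014 = 26.9013°.
a = sin²(Δφ/2) + cos φ₁ · cos φ₂ · sin²(Δλ/2) = 0.180297.
c = 2·atan2(√a, √(1−a)) = 0.87707 rad → d = 6371·c ≈ 5587.82 km ≈ 3017.18 nmi.

3017 nmi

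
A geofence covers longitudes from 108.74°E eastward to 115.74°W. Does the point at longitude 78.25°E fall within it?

Band width going east from +108.74° to -115.74°: ((-115.74 − 108.74) mod 360) = 135.52°.
Offset of +78.25° east of the west edge: ((78.25 − 108.74) mod 360) = 329.51°.
329.51° > 135.52° ⇒ outside.

No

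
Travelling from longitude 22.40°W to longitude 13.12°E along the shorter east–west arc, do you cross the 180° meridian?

Signed shortest Δλ = ((13.12 − -22.40 + 180) mod 360) − 180 = 35.52°.
Going east by 35.52° from -22.40° reaches +13.12° without touching 180°.

No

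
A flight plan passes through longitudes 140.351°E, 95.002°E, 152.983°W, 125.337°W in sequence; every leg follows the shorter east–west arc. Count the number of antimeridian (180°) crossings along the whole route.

1

Leg 1: +140.351° → +95.002°, shortest Δλ = -45.349° (west) — does not cross 180°.
Leg 2: +95.002° → -152.983°, shortest Δλ = 112.015° (east) — crosses 180°.
Leg 3: -152.983° → -125.337°, shortest Δλ = 27.646° (east) — does not cross 180°.
Total crossings: 1.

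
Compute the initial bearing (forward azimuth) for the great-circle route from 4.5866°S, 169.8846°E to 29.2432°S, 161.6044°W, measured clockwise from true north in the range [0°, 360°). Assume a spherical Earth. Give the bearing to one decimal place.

135.6°

Δλ = -161.6044 − 169.8846 = -331.4890°; wrapped into (−180°, 180°]: 28.5110°.
θ = atan2( sin Δλ · cos φ₂ , cos φ₁ · sin φ₂ − sin φ₁ · cos φ₂ · cos Δλ )
  = atan2(0.41649, -0.42564) = 135.622° → normalised to [0°, 360°): 135.622°.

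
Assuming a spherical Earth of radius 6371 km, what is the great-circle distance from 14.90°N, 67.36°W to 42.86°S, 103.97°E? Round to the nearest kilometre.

16798 km

Δλ = 103.97 − -67.36 = 171.33°.
Δφ = -42.86 − 14.90 = -57.76°.
a = sin²(Δφ/2) + cos φ₁ · cos φ₂ · sin²(Δλ/2) = 0.937590.
c = 2·atan2(√a, √(1−a)) = 2.63661 rad → d = 6371·c ≈ 16797.81 km.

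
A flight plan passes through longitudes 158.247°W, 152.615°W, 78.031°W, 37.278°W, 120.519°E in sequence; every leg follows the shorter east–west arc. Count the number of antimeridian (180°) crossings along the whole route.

0

Leg 1: -158.247° → -152.615°, shortest Δλ = 5.632° (east) — does not cross 180°.
Leg 2: -152.615° → -78.031°, shortest Δλ = 74.584° (east) — does not cross 180°.
Leg 3: -78.031° → -37.278°, shortest Δλ = 40.753° (east) — does not cross 180°.
Leg 4: -37.278° → +120.519°, shortest Δλ = 157.797° (east) — does not cross 180°.
Total crossings: 0.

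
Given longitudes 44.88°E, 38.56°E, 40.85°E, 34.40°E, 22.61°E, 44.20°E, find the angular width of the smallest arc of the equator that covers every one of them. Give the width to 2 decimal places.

Sort the longitudes: +22.61°, +34.40°, +38.56°, +40.85°, +44.20°, +44.88°.
Eastward gaps between consecutive values (wrapping around): 11.79°, 4.16°, 2.29°, 3.35°, 0.68°, 337.73°.
Largest gap = 337.73° ⇒ minimal covering band is its complement: 360° − 337.73° = 22.27°.
Band runs from +22.61° eastward to +44.88°.

22.27°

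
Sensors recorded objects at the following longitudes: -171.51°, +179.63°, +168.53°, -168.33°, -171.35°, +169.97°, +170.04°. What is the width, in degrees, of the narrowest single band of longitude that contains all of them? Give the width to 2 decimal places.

23.14°

Sort the longitudes: -171.51°, -171.35°, -168.33°, +168.53°, +169.97°, +170.04°, +179.63°.
Eastward gaps between consecutive values (wrapping around): 0.16°, 3.02°, 336.86°, 1.44°, 0.07°, 9.59°, 8.86°.
Largest gap = 336.86° ⇒ minimal covering band is its complement: 360° − 336.86° = 23.14°.
Band runs from +168.53° eastward to -168.33°, crossing the antimeridian.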